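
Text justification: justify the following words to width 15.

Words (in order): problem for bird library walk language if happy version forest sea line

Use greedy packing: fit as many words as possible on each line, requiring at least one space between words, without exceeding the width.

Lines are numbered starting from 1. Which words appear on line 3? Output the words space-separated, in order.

Line 1: ['problem', 'for'] (min_width=11, slack=4)
Line 2: ['bird', 'library'] (min_width=12, slack=3)
Line 3: ['walk', 'language'] (min_width=13, slack=2)
Line 4: ['if', 'happy'] (min_width=8, slack=7)
Line 5: ['version', 'forest'] (min_width=14, slack=1)
Line 6: ['sea', 'line'] (min_width=8, slack=7)

Answer: walk language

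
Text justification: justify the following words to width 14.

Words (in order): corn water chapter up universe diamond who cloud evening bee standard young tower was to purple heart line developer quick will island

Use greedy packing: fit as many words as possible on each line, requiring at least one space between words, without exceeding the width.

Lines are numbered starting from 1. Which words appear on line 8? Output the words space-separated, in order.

Answer: was to purple

Derivation:
Line 1: ['corn', 'water'] (min_width=10, slack=4)
Line 2: ['chapter', 'up'] (min_width=10, slack=4)
Line 3: ['universe'] (min_width=8, slack=6)
Line 4: ['diamond', 'who'] (min_width=11, slack=3)
Line 5: ['cloud', 'evening'] (min_width=13, slack=1)
Line 6: ['bee', 'standard'] (min_width=12, slack=2)
Line 7: ['young', 'tower'] (min_width=11, slack=3)
Line 8: ['was', 'to', 'purple'] (min_width=13, slack=1)
Line 9: ['heart', 'line'] (min_width=10, slack=4)
Line 10: ['developer'] (min_width=9, slack=5)
Line 11: ['quick', 'will'] (min_width=10, slack=4)
Line 12: ['island'] (min_width=6, slack=8)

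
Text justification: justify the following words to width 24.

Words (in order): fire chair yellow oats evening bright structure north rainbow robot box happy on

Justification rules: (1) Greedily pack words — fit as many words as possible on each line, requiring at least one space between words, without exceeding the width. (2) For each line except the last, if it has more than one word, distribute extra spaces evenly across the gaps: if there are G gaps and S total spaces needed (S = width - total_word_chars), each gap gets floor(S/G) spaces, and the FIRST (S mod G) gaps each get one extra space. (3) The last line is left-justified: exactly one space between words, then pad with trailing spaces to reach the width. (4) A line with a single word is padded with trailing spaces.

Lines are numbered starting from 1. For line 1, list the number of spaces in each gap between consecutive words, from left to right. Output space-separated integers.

Answer: 2 2 1

Derivation:
Line 1: ['fire', 'chair', 'yellow', 'oats'] (min_width=22, slack=2)
Line 2: ['evening', 'bright', 'structure'] (min_width=24, slack=0)
Line 3: ['north', 'rainbow', 'robot', 'box'] (min_width=23, slack=1)
Line 4: ['happy', 'on'] (min_width=8, slack=16)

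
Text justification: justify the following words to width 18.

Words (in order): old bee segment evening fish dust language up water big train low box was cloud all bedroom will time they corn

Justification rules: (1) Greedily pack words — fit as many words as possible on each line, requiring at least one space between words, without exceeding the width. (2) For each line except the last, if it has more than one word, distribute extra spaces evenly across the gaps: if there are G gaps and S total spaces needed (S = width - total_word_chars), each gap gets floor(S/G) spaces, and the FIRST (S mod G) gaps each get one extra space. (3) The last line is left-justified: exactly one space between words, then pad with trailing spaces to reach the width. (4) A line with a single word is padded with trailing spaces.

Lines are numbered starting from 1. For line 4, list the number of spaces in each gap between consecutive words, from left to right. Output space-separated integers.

Answer: 2 1 1

Derivation:
Line 1: ['old', 'bee', 'segment'] (min_width=15, slack=3)
Line 2: ['evening', 'fish', 'dust'] (min_width=17, slack=1)
Line 3: ['language', 'up', 'water'] (min_width=17, slack=1)
Line 4: ['big', 'train', 'low', 'box'] (min_width=17, slack=1)
Line 5: ['was', 'cloud', 'all'] (min_width=13, slack=5)
Line 6: ['bedroom', 'will', 'time'] (min_width=17, slack=1)
Line 7: ['they', 'corn'] (min_width=9, slack=9)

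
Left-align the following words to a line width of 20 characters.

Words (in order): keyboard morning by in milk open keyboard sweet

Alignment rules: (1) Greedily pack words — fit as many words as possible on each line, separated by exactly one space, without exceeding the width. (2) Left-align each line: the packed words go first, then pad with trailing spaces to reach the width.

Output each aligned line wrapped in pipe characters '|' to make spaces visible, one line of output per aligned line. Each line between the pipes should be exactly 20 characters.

Answer: |keyboard morning by |
|in milk open        |
|keyboard sweet      |

Derivation:
Line 1: ['keyboard', 'morning', 'by'] (min_width=19, slack=1)
Line 2: ['in', 'milk', 'open'] (min_width=12, slack=8)
Line 3: ['keyboard', 'sweet'] (min_width=14, slack=6)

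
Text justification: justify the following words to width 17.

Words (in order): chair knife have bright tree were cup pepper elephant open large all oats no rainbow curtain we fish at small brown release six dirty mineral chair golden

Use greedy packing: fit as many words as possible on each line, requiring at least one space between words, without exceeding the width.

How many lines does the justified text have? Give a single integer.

Answer: 10

Derivation:
Line 1: ['chair', 'knife', 'have'] (min_width=16, slack=1)
Line 2: ['bright', 'tree', 'were'] (min_width=16, slack=1)
Line 3: ['cup', 'pepper'] (min_width=10, slack=7)
Line 4: ['elephant', 'open'] (min_width=13, slack=4)
Line 5: ['large', 'all', 'oats', 'no'] (min_width=17, slack=0)
Line 6: ['rainbow', 'curtain'] (min_width=15, slack=2)
Line 7: ['we', 'fish', 'at', 'small'] (min_width=16, slack=1)
Line 8: ['brown', 'release', 'six'] (min_width=17, slack=0)
Line 9: ['dirty', 'mineral'] (min_width=13, slack=4)
Line 10: ['chair', 'golden'] (min_width=12, slack=5)
Total lines: 10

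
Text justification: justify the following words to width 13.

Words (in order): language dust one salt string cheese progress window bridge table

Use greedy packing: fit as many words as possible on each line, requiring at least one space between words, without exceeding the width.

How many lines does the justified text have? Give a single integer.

Line 1: ['language', 'dust'] (min_width=13, slack=0)
Line 2: ['one', 'salt'] (min_width=8, slack=5)
Line 3: ['string', 'cheese'] (min_width=13, slack=0)
Line 4: ['progress'] (min_width=8, slack=5)
Line 5: ['window', 'bridge'] (min_width=13, slack=0)
Line 6: ['table'] (min_width=5, slack=8)
Total lines: 6

Answer: 6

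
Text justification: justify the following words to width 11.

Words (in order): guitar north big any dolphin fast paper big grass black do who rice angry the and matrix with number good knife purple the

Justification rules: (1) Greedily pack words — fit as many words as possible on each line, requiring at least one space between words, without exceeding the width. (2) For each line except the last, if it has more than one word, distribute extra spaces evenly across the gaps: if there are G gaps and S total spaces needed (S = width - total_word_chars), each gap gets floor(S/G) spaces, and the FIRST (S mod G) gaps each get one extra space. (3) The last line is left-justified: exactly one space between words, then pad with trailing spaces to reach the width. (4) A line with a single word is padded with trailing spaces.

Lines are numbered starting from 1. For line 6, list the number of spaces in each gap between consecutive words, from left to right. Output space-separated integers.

Answer: 4

Derivation:
Line 1: ['guitar'] (min_width=6, slack=5)
Line 2: ['north', 'big'] (min_width=9, slack=2)
Line 3: ['any', 'dolphin'] (min_width=11, slack=0)
Line 4: ['fast', 'paper'] (min_width=10, slack=1)
Line 5: ['big', 'grass'] (min_width=9, slack=2)
Line 6: ['black', 'do'] (min_width=8, slack=3)
Line 7: ['who', 'rice'] (min_width=8, slack=3)
Line 8: ['angry', 'the'] (min_width=9, slack=2)
Line 9: ['and', 'matrix'] (min_width=10, slack=1)
Line 10: ['with', 'number'] (min_width=11, slack=0)
Line 11: ['good', 'knife'] (min_width=10, slack=1)
Line 12: ['purple', 'the'] (min_width=10, slack=1)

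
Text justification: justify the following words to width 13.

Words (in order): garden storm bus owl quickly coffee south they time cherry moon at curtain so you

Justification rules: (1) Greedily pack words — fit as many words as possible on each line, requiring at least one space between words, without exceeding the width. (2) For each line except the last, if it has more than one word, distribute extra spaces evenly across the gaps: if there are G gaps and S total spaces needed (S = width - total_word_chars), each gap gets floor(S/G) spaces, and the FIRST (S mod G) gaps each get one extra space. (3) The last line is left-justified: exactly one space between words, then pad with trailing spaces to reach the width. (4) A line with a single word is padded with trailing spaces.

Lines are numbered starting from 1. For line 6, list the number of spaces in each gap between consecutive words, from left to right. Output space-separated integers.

Answer: 3

Derivation:
Line 1: ['garden', 'storm'] (min_width=12, slack=1)
Line 2: ['bus', 'owl'] (min_width=7, slack=6)
Line 3: ['quickly'] (min_width=7, slack=6)
Line 4: ['coffee', 'south'] (min_width=12, slack=1)
Line 5: ['they', 'time'] (min_width=9, slack=4)
Line 6: ['cherry', 'moon'] (min_width=11, slack=2)
Line 7: ['at', 'curtain', 'so'] (min_width=13, slack=0)
Line 8: ['you'] (min_width=3, slack=10)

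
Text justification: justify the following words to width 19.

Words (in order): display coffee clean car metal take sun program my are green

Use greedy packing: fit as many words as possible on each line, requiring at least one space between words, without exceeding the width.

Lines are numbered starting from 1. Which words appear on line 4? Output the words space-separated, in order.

Answer: are green

Derivation:
Line 1: ['display', 'coffee'] (min_width=14, slack=5)
Line 2: ['clean', 'car', 'metal'] (min_width=15, slack=4)
Line 3: ['take', 'sun', 'program', 'my'] (min_width=19, slack=0)
Line 4: ['are', 'green'] (min_width=9, slack=10)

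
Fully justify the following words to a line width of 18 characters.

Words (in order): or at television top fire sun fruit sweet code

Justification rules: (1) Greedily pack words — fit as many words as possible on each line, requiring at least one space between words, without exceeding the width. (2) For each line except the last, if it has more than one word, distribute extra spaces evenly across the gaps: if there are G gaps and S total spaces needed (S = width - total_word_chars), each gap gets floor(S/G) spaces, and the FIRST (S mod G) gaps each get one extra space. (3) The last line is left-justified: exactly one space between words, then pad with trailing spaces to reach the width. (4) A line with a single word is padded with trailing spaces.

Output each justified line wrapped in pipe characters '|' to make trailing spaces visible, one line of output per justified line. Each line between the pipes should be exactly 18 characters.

Line 1: ['or', 'at', 'television'] (min_width=16, slack=2)
Line 2: ['top', 'fire', 'sun', 'fruit'] (min_width=18, slack=0)
Line 3: ['sweet', 'code'] (min_width=10, slack=8)

Answer: |or  at  television|
|top fire sun fruit|
|sweet code        |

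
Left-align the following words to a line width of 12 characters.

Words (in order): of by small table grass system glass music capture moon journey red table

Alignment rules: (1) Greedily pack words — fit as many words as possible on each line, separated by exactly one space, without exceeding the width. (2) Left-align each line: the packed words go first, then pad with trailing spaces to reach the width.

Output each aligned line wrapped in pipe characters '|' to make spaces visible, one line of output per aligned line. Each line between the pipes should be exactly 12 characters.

Line 1: ['of', 'by', 'small'] (min_width=11, slack=1)
Line 2: ['table', 'grass'] (min_width=11, slack=1)
Line 3: ['system', 'glass'] (min_width=12, slack=0)
Line 4: ['music'] (min_width=5, slack=7)
Line 5: ['capture', 'moon'] (min_width=12, slack=0)
Line 6: ['journey', 'red'] (min_width=11, slack=1)
Line 7: ['table'] (min_width=5, slack=7)

Answer: |of by small |
|table grass |
|system glass|
|music       |
|capture moon|
|journey red |
|table       |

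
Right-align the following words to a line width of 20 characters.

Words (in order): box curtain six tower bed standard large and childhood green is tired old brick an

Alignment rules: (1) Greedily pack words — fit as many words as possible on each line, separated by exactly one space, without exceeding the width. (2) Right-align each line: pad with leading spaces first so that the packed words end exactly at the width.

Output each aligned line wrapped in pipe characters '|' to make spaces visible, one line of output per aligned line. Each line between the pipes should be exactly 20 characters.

Answer: |     box curtain six|
|  tower bed standard|
| large and childhood|
|  green is tired old|
|            brick an|

Derivation:
Line 1: ['box', 'curtain', 'six'] (min_width=15, slack=5)
Line 2: ['tower', 'bed', 'standard'] (min_width=18, slack=2)
Line 3: ['large', 'and', 'childhood'] (min_width=19, slack=1)
Line 4: ['green', 'is', 'tired', 'old'] (min_width=18, slack=2)
Line 5: ['brick', 'an'] (min_width=8, slack=12)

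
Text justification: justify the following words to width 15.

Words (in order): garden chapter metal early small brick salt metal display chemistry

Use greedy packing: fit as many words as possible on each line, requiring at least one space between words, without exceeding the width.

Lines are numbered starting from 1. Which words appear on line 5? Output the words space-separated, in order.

Line 1: ['garden', 'chapter'] (min_width=14, slack=1)
Line 2: ['metal', 'early'] (min_width=11, slack=4)
Line 3: ['small', 'brick'] (min_width=11, slack=4)
Line 4: ['salt', 'metal'] (min_width=10, slack=5)
Line 5: ['display'] (min_width=7, slack=8)
Line 6: ['chemistry'] (min_width=9, slack=6)

Answer: display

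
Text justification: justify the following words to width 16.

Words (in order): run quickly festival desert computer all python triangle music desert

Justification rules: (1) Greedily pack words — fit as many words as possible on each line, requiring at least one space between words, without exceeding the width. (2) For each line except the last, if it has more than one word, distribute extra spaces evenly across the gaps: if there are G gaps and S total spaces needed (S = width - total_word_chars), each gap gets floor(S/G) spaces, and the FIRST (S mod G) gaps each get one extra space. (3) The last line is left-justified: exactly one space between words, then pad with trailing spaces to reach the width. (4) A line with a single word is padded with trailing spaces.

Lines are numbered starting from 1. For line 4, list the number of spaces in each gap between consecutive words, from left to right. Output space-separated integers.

Line 1: ['run', 'quickly'] (min_width=11, slack=5)
Line 2: ['festival', 'desert'] (min_width=15, slack=1)
Line 3: ['computer', 'all'] (min_width=12, slack=4)
Line 4: ['python', 'triangle'] (min_width=15, slack=1)
Line 5: ['music', 'desert'] (min_width=12, slack=4)

Answer: 2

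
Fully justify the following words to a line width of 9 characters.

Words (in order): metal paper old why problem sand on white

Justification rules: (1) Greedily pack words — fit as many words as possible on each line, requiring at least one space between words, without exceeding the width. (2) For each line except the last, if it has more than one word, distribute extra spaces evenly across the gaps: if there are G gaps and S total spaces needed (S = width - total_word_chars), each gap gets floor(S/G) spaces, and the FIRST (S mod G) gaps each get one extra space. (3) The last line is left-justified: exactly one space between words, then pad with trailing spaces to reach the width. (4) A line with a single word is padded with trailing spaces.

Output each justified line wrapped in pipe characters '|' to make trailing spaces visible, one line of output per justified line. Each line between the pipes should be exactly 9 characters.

Line 1: ['metal'] (min_width=5, slack=4)
Line 2: ['paper', 'old'] (min_width=9, slack=0)
Line 3: ['why'] (min_width=3, slack=6)
Line 4: ['problem'] (min_width=7, slack=2)
Line 5: ['sand', 'on'] (min_width=7, slack=2)
Line 6: ['white'] (min_width=5, slack=4)

Answer: |metal    |
|paper old|
|why      |
|problem  |
|sand   on|
|white    |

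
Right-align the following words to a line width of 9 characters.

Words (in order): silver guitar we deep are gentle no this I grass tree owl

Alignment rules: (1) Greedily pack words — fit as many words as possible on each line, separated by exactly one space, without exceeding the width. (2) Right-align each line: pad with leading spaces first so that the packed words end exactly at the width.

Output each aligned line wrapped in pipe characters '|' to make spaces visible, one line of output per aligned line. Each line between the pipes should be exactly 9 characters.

Line 1: ['silver'] (min_width=6, slack=3)
Line 2: ['guitar', 'we'] (min_width=9, slack=0)
Line 3: ['deep', 'are'] (min_width=8, slack=1)
Line 4: ['gentle', 'no'] (min_width=9, slack=0)
Line 5: ['this', 'I'] (min_width=6, slack=3)
Line 6: ['grass'] (min_width=5, slack=4)
Line 7: ['tree', 'owl'] (min_width=8, slack=1)

Answer: |   silver|
|guitar we|
| deep are|
|gentle no|
|   this I|
|    grass|
| tree owl|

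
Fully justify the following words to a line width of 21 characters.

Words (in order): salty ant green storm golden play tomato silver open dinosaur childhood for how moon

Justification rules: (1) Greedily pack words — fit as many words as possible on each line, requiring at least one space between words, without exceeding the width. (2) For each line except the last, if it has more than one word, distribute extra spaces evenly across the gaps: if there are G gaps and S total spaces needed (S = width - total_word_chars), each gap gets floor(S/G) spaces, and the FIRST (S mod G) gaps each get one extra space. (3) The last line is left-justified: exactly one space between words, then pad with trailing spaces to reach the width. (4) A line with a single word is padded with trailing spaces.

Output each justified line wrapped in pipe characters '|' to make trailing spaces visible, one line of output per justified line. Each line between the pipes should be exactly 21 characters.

Answer: |salty ant green storm|
|golden   play  tomato|
|silver  open dinosaur|
|childhood   for   how|
|moon                 |

Derivation:
Line 1: ['salty', 'ant', 'green', 'storm'] (min_width=21, slack=0)
Line 2: ['golden', 'play', 'tomato'] (min_width=18, slack=3)
Line 3: ['silver', 'open', 'dinosaur'] (min_width=20, slack=1)
Line 4: ['childhood', 'for', 'how'] (min_width=17, slack=4)
Line 5: ['moon'] (min_width=4, slack=17)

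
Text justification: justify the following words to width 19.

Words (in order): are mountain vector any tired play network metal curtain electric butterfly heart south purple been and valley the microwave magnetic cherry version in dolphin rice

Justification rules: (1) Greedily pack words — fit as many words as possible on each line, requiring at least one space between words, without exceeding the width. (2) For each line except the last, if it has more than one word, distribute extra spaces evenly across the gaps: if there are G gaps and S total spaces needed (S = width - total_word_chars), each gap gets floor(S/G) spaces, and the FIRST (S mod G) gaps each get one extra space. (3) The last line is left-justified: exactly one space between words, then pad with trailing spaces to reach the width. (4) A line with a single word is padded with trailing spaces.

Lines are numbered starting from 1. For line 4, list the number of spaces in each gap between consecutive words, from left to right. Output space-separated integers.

Line 1: ['are', 'mountain', 'vector'] (min_width=19, slack=0)
Line 2: ['any', 'tired', 'play'] (min_width=14, slack=5)
Line 3: ['network', 'metal'] (min_width=13, slack=6)
Line 4: ['curtain', 'electric'] (min_width=16, slack=3)
Line 5: ['butterfly', 'heart'] (min_width=15, slack=4)
Line 6: ['south', 'purple', 'been'] (min_width=17, slack=2)
Line 7: ['and', 'valley', 'the'] (min_width=14, slack=5)
Line 8: ['microwave', 'magnetic'] (min_width=18, slack=1)
Line 9: ['cherry', 'version', 'in'] (min_width=17, slack=2)
Line 10: ['dolphin', 'rice'] (min_width=12, slack=7)

Answer: 4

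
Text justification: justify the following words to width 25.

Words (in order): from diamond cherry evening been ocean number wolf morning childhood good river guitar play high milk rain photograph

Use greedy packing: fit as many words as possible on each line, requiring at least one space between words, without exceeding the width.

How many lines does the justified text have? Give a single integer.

Answer: 5

Derivation:
Line 1: ['from', 'diamond', 'cherry'] (min_width=19, slack=6)
Line 2: ['evening', 'been', 'ocean', 'number'] (min_width=25, slack=0)
Line 3: ['wolf', 'morning', 'childhood'] (min_width=22, slack=3)
Line 4: ['good', 'river', 'guitar', 'play'] (min_width=22, slack=3)
Line 5: ['high', 'milk', 'rain', 'photograph'] (min_width=25, slack=0)
Total lines: 5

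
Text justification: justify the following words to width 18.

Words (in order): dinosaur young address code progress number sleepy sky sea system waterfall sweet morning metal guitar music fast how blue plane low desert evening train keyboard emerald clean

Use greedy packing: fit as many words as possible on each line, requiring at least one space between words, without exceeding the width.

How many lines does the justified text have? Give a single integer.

Answer: 12

Derivation:
Line 1: ['dinosaur', 'young'] (min_width=14, slack=4)
Line 2: ['address', 'code'] (min_width=12, slack=6)
Line 3: ['progress', 'number'] (min_width=15, slack=3)
Line 4: ['sleepy', 'sky', 'sea'] (min_width=14, slack=4)
Line 5: ['system', 'waterfall'] (min_width=16, slack=2)
Line 6: ['sweet', 'morning'] (min_width=13, slack=5)
Line 7: ['metal', 'guitar', 'music'] (min_width=18, slack=0)
Line 8: ['fast', 'how', 'blue'] (min_width=13, slack=5)
Line 9: ['plane', 'low', 'desert'] (min_width=16, slack=2)
Line 10: ['evening', 'train'] (min_width=13, slack=5)
Line 11: ['keyboard', 'emerald'] (min_width=16, slack=2)
Line 12: ['clean'] (min_width=5, slack=13)
Total lines: 12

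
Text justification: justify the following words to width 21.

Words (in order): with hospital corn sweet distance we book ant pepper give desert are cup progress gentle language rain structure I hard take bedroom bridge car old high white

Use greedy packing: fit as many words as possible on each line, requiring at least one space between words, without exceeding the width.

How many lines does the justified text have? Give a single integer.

Answer: 9

Derivation:
Line 1: ['with', 'hospital', 'corn'] (min_width=18, slack=3)
Line 2: ['sweet', 'distance', 'we'] (min_width=17, slack=4)
Line 3: ['book', 'ant', 'pepper', 'give'] (min_width=20, slack=1)
Line 4: ['desert', 'are', 'cup'] (min_width=14, slack=7)
Line 5: ['progress', 'gentle'] (min_width=15, slack=6)
Line 6: ['language', 'rain'] (min_width=13, slack=8)
Line 7: ['structure', 'I', 'hard', 'take'] (min_width=21, slack=0)
Line 8: ['bedroom', 'bridge', 'car'] (min_width=18, slack=3)
Line 9: ['old', 'high', 'white'] (min_width=14, slack=7)
Total lines: 9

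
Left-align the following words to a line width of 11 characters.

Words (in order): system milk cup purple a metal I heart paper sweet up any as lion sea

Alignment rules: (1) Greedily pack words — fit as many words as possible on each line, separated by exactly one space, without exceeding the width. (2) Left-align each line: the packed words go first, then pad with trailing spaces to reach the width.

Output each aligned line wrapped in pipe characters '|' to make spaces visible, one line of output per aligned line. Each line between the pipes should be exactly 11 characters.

Answer: |system milk|
|cup purple |
|a metal I  |
|heart paper|
|sweet up   |
|any as lion|
|sea        |

Derivation:
Line 1: ['system', 'milk'] (min_width=11, slack=0)
Line 2: ['cup', 'purple'] (min_width=10, slack=1)
Line 3: ['a', 'metal', 'I'] (min_width=9, slack=2)
Line 4: ['heart', 'paper'] (min_width=11, slack=0)
Line 5: ['sweet', 'up'] (min_width=8, slack=3)
Line 6: ['any', 'as', 'lion'] (min_width=11, slack=0)
Line 7: ['sea'] (min_width=3, slack=8)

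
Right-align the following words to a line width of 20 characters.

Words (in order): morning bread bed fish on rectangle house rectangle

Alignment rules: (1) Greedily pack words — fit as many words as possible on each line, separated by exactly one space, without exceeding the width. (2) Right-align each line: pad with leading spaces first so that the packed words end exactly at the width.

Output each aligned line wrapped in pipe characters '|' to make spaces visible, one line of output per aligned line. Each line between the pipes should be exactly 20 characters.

Answer: |   morning bread bed|
|   fish on rectangle|
|     house rectangle|

Derivation:
Line 1: ['morning', 'bread', 'bed'] (min_width=17, slack=3)
Line 2: ['fish', 'on', 'rectangle'] (min_width=17, slack=3)
Line 3: ['house', 'rectangle'] (min_width=15, slack=5)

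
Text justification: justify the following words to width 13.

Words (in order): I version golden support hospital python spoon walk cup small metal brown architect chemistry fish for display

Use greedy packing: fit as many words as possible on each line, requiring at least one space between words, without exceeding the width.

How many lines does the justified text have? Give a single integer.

Line 1: ['I', 'version'] (min_width=9, slack=4)
Line 2: ['golden'] (min_width=6, slack=7)
Line 3: ['support'] (min_width=7, slack=6)
Line 4: ['hospital'] (min_width=8, slack=5)
Line 5: ['python', 'spoon'] (min_width=12, slack=1)
Line 6: ['walk', 'cup'] (min_width=8, slack=5)
Line 7: ['small', 'metal'] (min_width=11, slack=2)
Line 8: ['brown'] (min_width=5, slack=8)
Line 9: ['architect'] (min_width=9, slack=4)
Line 10: ['chemistry'] (min_width=9, slack=4)
Line 11: ['fish', 'for'] (min_width=8, slack=5)
Line 12: ['display'] (min_width=7, slack=6)
Total lines: 12

Answer: 12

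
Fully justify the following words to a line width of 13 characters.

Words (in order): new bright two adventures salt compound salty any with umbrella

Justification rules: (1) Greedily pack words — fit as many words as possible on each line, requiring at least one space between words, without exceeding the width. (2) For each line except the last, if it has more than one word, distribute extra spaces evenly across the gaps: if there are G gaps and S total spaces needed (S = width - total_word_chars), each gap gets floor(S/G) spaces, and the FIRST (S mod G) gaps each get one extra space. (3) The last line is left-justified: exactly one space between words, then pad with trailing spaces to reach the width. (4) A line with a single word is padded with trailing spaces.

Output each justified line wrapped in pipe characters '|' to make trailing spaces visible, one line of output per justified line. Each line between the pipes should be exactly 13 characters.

Answer: |new    bright|
|two          |
|adventures   |
|salt compound|
|salty     any|
|with umbrella|

Derivation:
Line 1: ['new', 'bright'] (min_width=10, slack=3)
Line 2: ['two'] (min_width=3, slack=10)
Line 3: ['adventures'] (min_width=10, slack=3)
Line 4: ['salt', 'compound'] (min_width=13, slack=0)
Line 5: ['salty', 'any'] (min_width=9, slack=4)
Line 6: ['with', 'umbrella'] (min_width=13, slack=0)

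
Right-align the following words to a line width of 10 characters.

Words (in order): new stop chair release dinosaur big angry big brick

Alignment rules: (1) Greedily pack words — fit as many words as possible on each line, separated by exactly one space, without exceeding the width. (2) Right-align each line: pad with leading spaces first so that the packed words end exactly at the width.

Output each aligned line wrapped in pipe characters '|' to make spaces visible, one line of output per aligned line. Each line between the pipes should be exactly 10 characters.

Line 1: ['new', 'stop'] (min_width=8, slack=2)
Line 2: ['chair'] (min_width=5, slack=5)
Line 3: ['release'] (min_width=7, slack=3)
Line 4: ['dinosaur'] (min_width=8, slack=2)
Line 5: ['big', 'angry'] (min_width=9, slack=1)
Line 6: ['big', 'brick'] (min_width=9, slack=1)

Answer: |  new stop|
|     chair|
|   release|
|  dinosaur|
| big angry|
| big brick|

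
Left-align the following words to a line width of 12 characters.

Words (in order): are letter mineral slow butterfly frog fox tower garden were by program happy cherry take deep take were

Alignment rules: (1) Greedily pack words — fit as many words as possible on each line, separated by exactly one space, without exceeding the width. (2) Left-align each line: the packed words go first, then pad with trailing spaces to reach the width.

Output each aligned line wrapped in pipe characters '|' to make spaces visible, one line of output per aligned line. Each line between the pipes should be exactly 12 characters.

Line 1: ['are', 'letter'] (min_width=10, slack=2)
Line 2: ['mineral', 'slow'] (min_width=12, slack=0)
Line 3: ['butterfly'] (min_width=9, slack=3)
Line 4: ['frog', 'fox'] (min_width=8, slack=4)
Line 5: ['tower', 'garden'] (min_width=12, slack=0)
Line 6: ['were', 'by'] (min_width=7, slack=5)
Line 7: ['program'] (min_width=7, slack=5)
Line 8: ['happy', 'cherry'] (min_width=12, slack=0)
Line 9: ['take', 'deep'] (min_width=9, slack=3)
Line 10: ['take', 'were'] (min_width=9, slack=3)

Answer: |are letter  |
|mineral slow|
|butterfly   |
|frog fox    |
|tower garden|
|were by     |
|program     |
|happy cherry|
|take deep   |
|take were   |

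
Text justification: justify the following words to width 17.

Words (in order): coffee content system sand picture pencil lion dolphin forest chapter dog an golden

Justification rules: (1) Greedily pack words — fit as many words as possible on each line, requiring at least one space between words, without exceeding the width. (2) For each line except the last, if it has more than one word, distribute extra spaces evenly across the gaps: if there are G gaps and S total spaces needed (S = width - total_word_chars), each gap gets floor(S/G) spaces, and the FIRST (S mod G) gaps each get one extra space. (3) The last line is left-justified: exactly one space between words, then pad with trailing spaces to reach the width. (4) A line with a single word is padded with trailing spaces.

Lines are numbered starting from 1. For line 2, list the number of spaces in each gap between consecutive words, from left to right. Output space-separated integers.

Answer: 7

Derivation:
Line 1: ['coffee', 'content'] (min_width=14, slack=3)
Line 2: ['system', 'sand'] (min_width=11, slack=6)
Line 3: ['picture', 'pencil'] (min_width=14, slack=3)
Line 4: ['lion', 'dolphin'] (min_width=12, slack=5)
Line 5: ['forest', 'chapter'] (min_width=14, slack=3)
Line 6: ['dog', 'an', 'golden'] (min_width=13, slack=4)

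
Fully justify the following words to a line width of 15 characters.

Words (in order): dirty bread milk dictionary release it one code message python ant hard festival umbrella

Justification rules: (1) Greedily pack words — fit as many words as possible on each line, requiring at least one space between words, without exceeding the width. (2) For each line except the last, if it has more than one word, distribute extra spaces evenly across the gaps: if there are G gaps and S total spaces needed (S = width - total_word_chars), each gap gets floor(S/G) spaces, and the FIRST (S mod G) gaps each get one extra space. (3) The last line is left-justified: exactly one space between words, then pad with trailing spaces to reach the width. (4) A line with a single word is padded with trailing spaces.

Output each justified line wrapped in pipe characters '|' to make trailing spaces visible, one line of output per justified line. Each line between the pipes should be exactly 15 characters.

Answer: |dirty     bread|
|milk dictionary|
|release  it one|
|code    message|
|python ant hard|
|festival       |
|umbrella       |

Derivation:
Line 1: ['dirty', 'bread'] (min_width=11, slack=4)
Line 2: ['milk', 'dictionary'] (min_width=15, slack=0)
Line 3: ['release', 'it', 'one'] (min_width=14, slack=1)
Line 4: ['code', 'message'] (min_width=12, slack=3)
Line 5: ['python', 'ant', 'hard'] (min_width=15, slack=0)
Line 6: ['festival'] (min_width=8, slack=7)
Line 7: ['umbrella'] (min_width=8, slack=7)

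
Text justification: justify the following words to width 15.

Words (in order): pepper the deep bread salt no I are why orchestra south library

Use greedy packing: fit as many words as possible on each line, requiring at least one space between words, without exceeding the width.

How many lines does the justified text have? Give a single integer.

Answer: 5

Derivation:
Line 1: ['pepper', 'the', 'deep'] (min_width=15, slack=0)
Line 2: ['bread', 'salt', 'no', 'I'] (min_width=15, slack=0)
Line 3: ['are', 'why'] (min_width=7, slack=8)
Line 4: ['orchestra', 'south'] (min_width=15, slack=0)
Line 5: ['library'] (min_width=7, slack=8)
Total lines: 5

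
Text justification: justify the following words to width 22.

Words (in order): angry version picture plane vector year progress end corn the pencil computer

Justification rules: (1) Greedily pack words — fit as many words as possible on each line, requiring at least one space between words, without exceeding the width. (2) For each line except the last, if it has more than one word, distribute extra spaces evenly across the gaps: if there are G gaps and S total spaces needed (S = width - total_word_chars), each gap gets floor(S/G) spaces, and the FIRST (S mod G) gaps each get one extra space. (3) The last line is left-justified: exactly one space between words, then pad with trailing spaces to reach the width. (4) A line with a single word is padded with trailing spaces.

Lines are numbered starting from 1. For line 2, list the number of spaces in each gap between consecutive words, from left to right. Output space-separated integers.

Line 1: ['angry', 'version', 'picture'] (min_width=21, slack=1)
Line 2: ['plane', 'vector', 'year'] (min_width=17, slack=5)
Line 3: ['progress', 'end', 'corn', 'the'] (min_width=21, slack=1)
Line 4: ['pencil', 'computer'] (min_width=15, slack=7)

Answer: 4 3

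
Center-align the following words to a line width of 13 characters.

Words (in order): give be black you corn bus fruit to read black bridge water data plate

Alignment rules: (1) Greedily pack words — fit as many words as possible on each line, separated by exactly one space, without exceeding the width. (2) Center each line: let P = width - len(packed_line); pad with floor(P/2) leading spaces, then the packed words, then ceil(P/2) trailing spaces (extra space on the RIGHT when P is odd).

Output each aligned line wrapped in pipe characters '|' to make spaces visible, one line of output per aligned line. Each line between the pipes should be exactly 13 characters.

Line 1: ['give', 'be', 'black'] (min_width=13, slack=0)
Line 2: ['you', 'corn', 'bus'] (min_width=12, slack=1)
Line 3: ['fruit', 'to', 'read'] (min_width=13, slack=0)
Line 4: ['black', 'bridge'] (min_width=12, slack=1)
Line 5: ['water', 'data'] (min_width=10, slack=3)
Line 6: ['plate'] (min_width=5, slack=8)

Answer: |give be black|
|you corn bus |
|fruit to read|
|black bridge |
| water data  |
|    plate    |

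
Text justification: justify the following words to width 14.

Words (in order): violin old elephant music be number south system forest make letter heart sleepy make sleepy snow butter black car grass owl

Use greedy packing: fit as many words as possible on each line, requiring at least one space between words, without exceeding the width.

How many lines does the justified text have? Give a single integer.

Answer: 10

Derivation:
Line 1: ['violin', 'old'] (min_width=10, slack=4)
Line 2: ['elephant', 'music'] (min_width=14, slack=0)
Line 3: ['be', 'number'] (min_width=9, slack=5)
Line 4: ['south', 'system'] (min_width=12, slack=2)
Line 5: ['forest', 'make'] (min_width=11, slack=3)
Line 6: ['letter', 'heart'] (min_width=12, slack=2)
Line 7: ['sleepy', 'make'] (min_width=11, slack=3)
Line 8: ['sleepy', 'snow'] (min_width=11, slack=3)
Line 9: ['butter', 'black'] (min_width=12, slack=2)
Line 10: ['car', 'grass', 'owl'] (min_width=13, slack=1)
Total lines: 10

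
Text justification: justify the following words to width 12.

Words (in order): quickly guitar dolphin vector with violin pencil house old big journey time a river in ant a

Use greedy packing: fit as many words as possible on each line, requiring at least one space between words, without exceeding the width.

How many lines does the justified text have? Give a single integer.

Line 1: ['quickly'] (min_width=7, slack=5)
Line 2: ['guitar'] (min_width=6, slack=6)
Line 3: ['dolphin'] (min_width=7, slack=5)
Line 4: ['vector', 'with'] (min_width=11, slack=1)
Line 5: ['violin'] (min_width=6, slack=6)
Line 6: ['pencil', 'house'] (min_width=12, slack=0)
Line 7: ['old', 'big'] (min_width=7, slack=5)
Line 8: ['journey', 'time'] (min_width=12, slack=0)
Line 9: ['a', 'river', 'in'] (min_width=10, slack=2)
Line 10: ['ant', 'a'] (min_width=5, slack=7)
Total lines: 10

Answer: 10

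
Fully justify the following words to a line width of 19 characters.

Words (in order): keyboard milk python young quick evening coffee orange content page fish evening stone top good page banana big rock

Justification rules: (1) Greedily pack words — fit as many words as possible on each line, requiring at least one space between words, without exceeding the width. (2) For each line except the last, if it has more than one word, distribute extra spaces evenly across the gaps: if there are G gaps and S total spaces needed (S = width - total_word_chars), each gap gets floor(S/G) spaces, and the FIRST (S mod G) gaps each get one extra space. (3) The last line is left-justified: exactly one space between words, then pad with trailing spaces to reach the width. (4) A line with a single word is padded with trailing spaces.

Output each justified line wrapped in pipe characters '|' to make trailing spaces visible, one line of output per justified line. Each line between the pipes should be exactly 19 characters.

Answer: |keyboard       milk|
|python  young quick|
|evening      coffee|
|orange content page|
|fish  evening stone|
|top    good    page|
|banana big rock    |

Derivation:
Line 1: ['keyboard', 'milk'] (min_width=13, slack=6)
Line 2: ['python', 'young', 'quick'] (min_width=18, slack=1)
Line 3: ['evening', 'coffee'] (min_width=14, slack=5)
Line 4: ['orange', 'content', 'page'] (min_width=19, slack=0)
Line 5: ['fish', 'evening', 'stone'] (min_width=18, slack=1)
Line 6: ['top', 'good', 'page'] (min_width=13, slack=6)
Line 7: ['banana', 'big', 'rock'] (min_width=15, slack=4)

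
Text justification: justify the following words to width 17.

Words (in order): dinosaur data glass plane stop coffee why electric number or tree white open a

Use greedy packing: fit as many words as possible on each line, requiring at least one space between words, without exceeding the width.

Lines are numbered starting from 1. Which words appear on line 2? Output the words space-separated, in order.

Line 1: ['dinosaur', 'data'] (min_width=13, slack=4)
Line 2: ['glass', 'plane', 'stop'] (min_width=16, slack=1)
Line 3: ['coffee', 'why'] (min_width=10, slack=7)
Line 4: ['electric', 'number'] (min_width=15, slack=2)
Line 5: ['or', 'tree', 'white'] (min_width=13, slack=4)
Line 6: ['open', 'a'] (min_width=6, slack=11)

Answer: glass plane stop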